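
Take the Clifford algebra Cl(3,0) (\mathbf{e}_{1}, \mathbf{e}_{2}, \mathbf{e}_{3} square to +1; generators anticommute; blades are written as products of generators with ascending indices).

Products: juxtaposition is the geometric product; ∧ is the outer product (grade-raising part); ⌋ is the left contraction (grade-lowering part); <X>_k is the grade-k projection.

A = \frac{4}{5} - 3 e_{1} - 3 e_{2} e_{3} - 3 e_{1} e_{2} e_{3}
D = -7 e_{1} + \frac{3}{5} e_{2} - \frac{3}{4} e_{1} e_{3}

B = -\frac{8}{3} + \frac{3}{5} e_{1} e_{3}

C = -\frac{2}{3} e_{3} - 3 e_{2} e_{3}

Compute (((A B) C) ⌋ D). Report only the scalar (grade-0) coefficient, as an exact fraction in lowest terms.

step 1: -\frac{32}{15} + 8 e_{1} - \frac{9}{5} e_{2} - \frac{9}{5} e_{3} - \frac{9}{5} e_{1} e_{2} + \frac{12}{25} e_{1} e_{3} + 8 e_{2} e_{3} + 8 e_{1} e_{2} e_{3}
step 2: \frac{126}{5} + \frac{592}{25} e_{1} - \frac{161}{15} e_{2} + \frac{307}{45} e_{3} - \frac{292}{75} e_{1} e_{2} + \frac{1}{15} e_{1} e_{3} + \frac{38}{5} e_{2} e_{3} - \frac{114}{5} e_{1} e_{2} e_{3}
step 3: -\frac{3443}{20} - \frac{10277}{60} e_{1} + \frac{378}{25} e_{2} - \frac{444}{25} e_{3} - \frac{189}{10} e_{1} e_{3}
Answer: -\frac{3443}{20}


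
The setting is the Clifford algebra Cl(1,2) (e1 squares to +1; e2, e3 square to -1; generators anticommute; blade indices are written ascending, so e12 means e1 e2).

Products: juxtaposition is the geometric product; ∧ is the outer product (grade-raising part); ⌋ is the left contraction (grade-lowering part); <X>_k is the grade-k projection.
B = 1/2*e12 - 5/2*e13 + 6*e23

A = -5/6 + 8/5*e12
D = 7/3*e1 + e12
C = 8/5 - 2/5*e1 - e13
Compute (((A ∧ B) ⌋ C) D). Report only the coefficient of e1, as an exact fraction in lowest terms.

step 1: -5/12*e12 + 25/12*e13 - 5*e23
step 2: -25/12
step 3: -175/36*e1 - 25/12*e12
Answer: -175/36


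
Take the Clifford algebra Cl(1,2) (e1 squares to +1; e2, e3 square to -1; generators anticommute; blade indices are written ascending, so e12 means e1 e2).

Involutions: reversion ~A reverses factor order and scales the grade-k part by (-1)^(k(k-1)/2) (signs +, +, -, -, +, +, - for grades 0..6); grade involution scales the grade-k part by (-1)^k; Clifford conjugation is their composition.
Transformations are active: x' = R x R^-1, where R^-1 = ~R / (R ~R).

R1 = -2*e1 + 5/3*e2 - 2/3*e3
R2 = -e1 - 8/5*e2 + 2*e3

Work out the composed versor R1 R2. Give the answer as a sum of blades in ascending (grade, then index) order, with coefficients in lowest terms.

Distribute over the terms of R1 (each basis-blade product reordered to ascending indices, repeated generators contracted through their squares):
(-2*e1) R2 = 2 + 16/5*e12 - 4*e13
(5/3*e2) R2 = 8/3 + 5/3*e12 + 10/3*e23
(-2/3*e3) R2 = 4/3 - 2/3*e13 - 16/15*e23
Summing the partial products and collecting blades:
Answer: 6 + 73/15*e12 - 14/3*e13 + 34/15*e23


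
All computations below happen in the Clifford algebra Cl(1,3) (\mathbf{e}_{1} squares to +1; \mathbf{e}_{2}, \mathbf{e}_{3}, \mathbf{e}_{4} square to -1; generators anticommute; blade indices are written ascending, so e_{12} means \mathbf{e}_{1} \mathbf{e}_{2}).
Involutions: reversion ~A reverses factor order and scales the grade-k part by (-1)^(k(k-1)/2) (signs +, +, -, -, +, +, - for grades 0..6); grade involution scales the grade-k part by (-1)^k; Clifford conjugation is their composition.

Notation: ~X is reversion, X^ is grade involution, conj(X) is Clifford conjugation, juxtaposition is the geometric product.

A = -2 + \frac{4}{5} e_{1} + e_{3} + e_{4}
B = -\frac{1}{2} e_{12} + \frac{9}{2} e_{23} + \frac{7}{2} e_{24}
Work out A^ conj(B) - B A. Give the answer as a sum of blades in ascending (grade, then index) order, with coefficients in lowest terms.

first term: \frac{38}{5} e_{2} - e_{12} + 9 e_{23} + 7 e_{24} + \frac{31}{10} e_{123} + \frac{23}{10} e_{124} + e_{234}
second term: -\frac{38}{5} e_{2} + e_{12} - 9 e_{23} - 7 e_{24} + \frac{31}{10} e_{123} + \frac{23}{10} e_{124} + e_{234}
Answer: \frac{76}{5} e_{2} - 2 e_{12} + 18 e_{23} + 14 e_{24}


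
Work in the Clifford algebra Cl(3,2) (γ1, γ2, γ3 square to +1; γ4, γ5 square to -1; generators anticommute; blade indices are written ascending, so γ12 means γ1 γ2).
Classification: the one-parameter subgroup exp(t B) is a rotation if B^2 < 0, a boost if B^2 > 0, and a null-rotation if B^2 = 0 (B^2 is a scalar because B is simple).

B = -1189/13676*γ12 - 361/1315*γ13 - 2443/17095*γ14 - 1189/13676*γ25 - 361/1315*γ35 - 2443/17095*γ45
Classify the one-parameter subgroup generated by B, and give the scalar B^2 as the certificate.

B^2 term by term: the squares give (-1189/13676)^2*(γ12)^2 + (-361/1315)^2*(γ13)^2 + (-2443/17095)^2*(γ14)^2 + (-1189/13676)^2*(γ25)^2 + (-361/1315)^2*(γ35)^2 + (-2443/17095)^2*(γ45)^2 = 1413721/187032976*(-1) + 130321/1729225*(-1) + 5968249/292239025*(+1) + 1413721/187032976*(+1) + 130321/1729225*(+1) + 5968249/292239025*(-1) = 0 (each basis 2-blade squares to minus the product of its generators' squares); cross terms between blades sharing an index anticommute and cancel; the commuting (index-disjoint) pairs give grade-4 terms 2*c*c'*(blade product), which cancel blade by blade — γ1235: 429229/8991970 - 429229/8991970 = 0; γ1245: 2904727/116895610 - 2904727/116895610 = 0; γ1345: 1763846/22479925 - 1763846/22479925 = 0 — confirming B is simple. So B^2 = 0.
Answer: null-rotation, certificate B^2 = 0. Check the certificate: B^2 = 0, and that sign is decisive whatever form B takes.


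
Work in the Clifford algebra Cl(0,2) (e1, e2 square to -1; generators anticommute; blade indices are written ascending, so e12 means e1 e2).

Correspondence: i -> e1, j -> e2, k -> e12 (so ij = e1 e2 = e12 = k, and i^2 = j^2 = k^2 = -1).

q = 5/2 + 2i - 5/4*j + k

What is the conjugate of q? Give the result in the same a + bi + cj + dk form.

In blades: q = 5/2 + 2*e1 - 5/4*e2 + e12.
Conjugation here is Clifford conjugation: the scalar is fixed and the grade-1 and grade-2 blades all flip sign, giving 5/2 - 2*e1 + 5/4*e2 - e12; translating back:
Answer: 5/2 - 2i + 5/4*j - k


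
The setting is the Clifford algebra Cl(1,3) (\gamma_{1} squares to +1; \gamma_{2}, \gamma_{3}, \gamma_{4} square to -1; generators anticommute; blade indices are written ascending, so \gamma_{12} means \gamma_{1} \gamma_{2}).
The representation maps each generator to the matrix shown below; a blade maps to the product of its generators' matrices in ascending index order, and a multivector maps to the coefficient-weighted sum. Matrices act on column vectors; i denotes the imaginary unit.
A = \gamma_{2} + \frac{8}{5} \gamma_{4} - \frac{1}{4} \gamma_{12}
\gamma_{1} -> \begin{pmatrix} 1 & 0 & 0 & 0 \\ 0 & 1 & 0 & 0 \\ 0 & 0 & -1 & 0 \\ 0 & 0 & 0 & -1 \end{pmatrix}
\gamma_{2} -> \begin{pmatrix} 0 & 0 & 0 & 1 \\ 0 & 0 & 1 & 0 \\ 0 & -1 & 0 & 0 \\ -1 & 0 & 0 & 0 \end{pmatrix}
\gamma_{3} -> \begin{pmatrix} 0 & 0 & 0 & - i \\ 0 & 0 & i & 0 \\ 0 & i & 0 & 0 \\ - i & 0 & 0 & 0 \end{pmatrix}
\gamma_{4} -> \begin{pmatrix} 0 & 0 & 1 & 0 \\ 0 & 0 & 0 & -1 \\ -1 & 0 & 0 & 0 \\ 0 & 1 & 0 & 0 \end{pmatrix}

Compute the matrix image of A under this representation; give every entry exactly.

Bivector images (products of the table entries): rho(\gamma_{12}) = rho(\gamma_{1})rho(\gamma_{2}) = \begin{pmatrix} 0 & 0 & 0 & 1 \\ 0 & 0 & 1 & 0 \\ 0 & 1 & 0 & 0 \\ 1 & 0 & 0 & 0 \end{pmatrix}.
M = (1)*rho(\gamma_{2}) + (\frac{8}{5})*rho(\gamma_{4}) + (-\frac{1}{4})*rho(\gamma_{12}), summed entrywise:
Answer: \begin{pmatrix} 0 & 0 & \frac{8}{5} & \frac{3}{4} \\ 0 & 0 & \frac{3}{4} & - \frac{8}{5} \\ - \frac{8}{5} & - \frac{5}{4} & 0 & 0 \\ - \frac{5}{4} & \frac{8}{5} & 0 & 0 \end{pmatrix}


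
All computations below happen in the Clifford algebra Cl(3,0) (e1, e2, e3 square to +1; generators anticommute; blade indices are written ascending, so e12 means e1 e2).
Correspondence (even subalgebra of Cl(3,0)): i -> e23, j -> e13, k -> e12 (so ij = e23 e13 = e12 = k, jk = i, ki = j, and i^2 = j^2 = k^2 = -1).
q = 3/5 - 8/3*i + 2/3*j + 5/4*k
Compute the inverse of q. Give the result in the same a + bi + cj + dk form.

In blades: q = 3/5 + 5/4*e12 + 2/3*e13 - 8/3*e23.
With qbar = 3/5 - 5/4*e12 - 2/3*e13 + 8/3*e23 (scalar fixed, mapped units negated), q qbar = 34121/3600 (the sum of squared coefficients), so q^-1 = qbar / (34121/3600) = 2160/34121 - 4500/34121*e12 - 2400/34121*e13 + 9600/34121*e23; translating back:
Answer: 2160/34121 + 9600/34121*i - 2400/34121*j - 4500/34121*k


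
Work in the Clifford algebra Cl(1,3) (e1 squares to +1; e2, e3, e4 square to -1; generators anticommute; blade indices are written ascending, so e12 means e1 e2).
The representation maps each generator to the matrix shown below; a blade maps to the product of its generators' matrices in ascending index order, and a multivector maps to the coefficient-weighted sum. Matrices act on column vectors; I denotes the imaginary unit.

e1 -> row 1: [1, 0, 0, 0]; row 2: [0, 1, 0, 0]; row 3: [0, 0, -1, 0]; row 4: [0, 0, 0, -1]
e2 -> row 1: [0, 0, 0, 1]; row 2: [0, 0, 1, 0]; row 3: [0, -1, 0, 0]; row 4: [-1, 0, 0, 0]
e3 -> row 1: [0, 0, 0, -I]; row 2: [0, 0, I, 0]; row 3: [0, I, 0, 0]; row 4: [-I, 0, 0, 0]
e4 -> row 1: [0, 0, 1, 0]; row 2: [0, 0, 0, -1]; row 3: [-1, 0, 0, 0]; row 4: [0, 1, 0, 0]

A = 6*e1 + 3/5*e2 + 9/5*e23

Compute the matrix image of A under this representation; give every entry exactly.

Bivector images (products of the table entries): rho(e23) = rho(e2)rho(e3) = row 1: [-I, 0, 0, 0]; row 2: [0, I, 0, 0]; row 3: [0, 0, -I, 0]; row 4: [0, 0, 0, I].
M = (6)*rho(e1) + (3/5)*rho(e2) + (9/5)*rho(e23), summed entrywise:
Answer: row 1: [6 - 9*I/5, 0, 0, 3/5]; row 2: [0, 6 + 9*I/5, 3/5, 0]; row 3: [0, -3/5, -6 - 9*I/5, 0]; row 4: [-3/5, 0, 0, -6 + 9*I/5]


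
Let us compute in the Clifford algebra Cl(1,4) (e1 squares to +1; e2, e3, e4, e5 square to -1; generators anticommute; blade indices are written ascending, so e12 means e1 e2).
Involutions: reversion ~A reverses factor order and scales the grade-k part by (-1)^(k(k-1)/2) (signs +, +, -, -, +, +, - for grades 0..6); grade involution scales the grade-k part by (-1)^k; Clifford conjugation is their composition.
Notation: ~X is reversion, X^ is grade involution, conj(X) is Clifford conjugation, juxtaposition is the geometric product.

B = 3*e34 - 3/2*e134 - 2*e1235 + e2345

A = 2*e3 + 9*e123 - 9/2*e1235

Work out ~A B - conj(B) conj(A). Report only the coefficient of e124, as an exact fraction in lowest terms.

first term: -9 - 6*e4 - 18*e5 + 3/2*e14 - 27/2*e24 + 27*e124 + 4*e125 + 9*e145 + 35/4*e245 + 27/2*e1245
second term: -9 + 6*e4 - 18*e5 - 3/2*e14 - 27/2*e24 - 27*e124 + 4*e125 - 9*e145 + 35/4*e245 + 27/2*e1245
Answer: 54


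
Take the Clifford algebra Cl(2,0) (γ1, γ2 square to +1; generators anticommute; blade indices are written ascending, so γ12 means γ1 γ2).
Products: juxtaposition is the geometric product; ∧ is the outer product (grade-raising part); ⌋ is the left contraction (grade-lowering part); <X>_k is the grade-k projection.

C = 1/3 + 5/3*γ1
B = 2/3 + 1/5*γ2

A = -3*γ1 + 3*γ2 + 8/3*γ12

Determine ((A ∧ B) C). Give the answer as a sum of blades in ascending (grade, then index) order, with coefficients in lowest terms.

step 1: -2*γ1 + 2*γ2 + 53/45*γ12
step 2: -10/3 - 2/3*γ1 - 35/27*γ2 - 397/135*γ12
Answer: -10/3 - 2/3*γ1 - 35/27*γ2 - 397/135*γ12


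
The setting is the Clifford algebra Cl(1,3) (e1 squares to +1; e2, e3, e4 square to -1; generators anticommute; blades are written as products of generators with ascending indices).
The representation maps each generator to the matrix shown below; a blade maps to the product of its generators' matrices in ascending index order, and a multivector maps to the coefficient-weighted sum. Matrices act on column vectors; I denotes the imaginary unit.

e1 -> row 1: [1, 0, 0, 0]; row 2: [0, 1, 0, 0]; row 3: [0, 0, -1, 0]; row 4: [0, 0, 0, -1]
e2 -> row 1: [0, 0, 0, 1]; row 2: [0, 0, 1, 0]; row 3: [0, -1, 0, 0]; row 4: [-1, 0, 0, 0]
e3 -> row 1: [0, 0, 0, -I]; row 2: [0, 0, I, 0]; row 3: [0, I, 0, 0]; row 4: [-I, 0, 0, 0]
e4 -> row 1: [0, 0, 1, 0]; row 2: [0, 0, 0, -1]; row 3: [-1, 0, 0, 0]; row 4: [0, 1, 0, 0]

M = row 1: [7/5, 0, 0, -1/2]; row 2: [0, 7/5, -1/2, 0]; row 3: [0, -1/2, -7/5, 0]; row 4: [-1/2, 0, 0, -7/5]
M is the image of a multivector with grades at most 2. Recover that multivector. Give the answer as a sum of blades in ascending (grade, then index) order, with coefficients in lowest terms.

Method: the blade images are trace-orthogonal — tr(rho(e_A) rho(e_B)^-1) = 4 if A = B and 0 otherwise — and rho(e_A)^-1 = (e_A)^2 * rho(e_A) with (e_A)^2 = +1 or -1, so the coefficient of e_A in the preimage is (e_A)^2 * tr(M rho(e_A))/4.
Nonzero projections over blades of grade <= 2: e1: (e1)^2 = +1, tr(M rho(e1)) = 28/5, coefficient 7/5; e1 e2: (e1 e2)^2 = +1, tr(M rho(e1 e2)) = -2, coefficient -1/2. Every other blade of grade <= 2 projects to 0.
Answer: 7/5*e1 - 1/2*e1 e2


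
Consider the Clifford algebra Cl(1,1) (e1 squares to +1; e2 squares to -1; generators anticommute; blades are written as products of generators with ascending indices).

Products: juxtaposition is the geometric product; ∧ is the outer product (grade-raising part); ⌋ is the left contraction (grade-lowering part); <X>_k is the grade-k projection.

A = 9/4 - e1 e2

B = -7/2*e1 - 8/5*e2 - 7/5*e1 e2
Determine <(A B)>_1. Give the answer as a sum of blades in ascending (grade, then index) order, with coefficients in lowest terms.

step 1: 7/5 - 379/40*e1 - 71/10*e2 - 63/20*e1 e2
step 2: -379/40*e1 - 71/10*e2
Answer: -379/40*e1 - 71/10*e2


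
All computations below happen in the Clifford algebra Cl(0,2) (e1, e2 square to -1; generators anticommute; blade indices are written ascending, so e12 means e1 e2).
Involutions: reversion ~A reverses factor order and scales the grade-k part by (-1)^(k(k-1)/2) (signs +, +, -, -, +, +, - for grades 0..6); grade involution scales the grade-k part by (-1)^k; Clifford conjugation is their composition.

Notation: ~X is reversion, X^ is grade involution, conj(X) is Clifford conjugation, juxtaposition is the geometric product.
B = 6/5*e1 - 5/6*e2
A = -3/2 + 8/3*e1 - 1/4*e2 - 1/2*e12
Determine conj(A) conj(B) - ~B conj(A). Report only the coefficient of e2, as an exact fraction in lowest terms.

first term: -409/120 + 83/60*e1 - 37/20*e2 - 173/90*e12
second term: 409/120 - 133/60*e1 + 13/20*e2 - 173/90*e12
Answer: -5/2


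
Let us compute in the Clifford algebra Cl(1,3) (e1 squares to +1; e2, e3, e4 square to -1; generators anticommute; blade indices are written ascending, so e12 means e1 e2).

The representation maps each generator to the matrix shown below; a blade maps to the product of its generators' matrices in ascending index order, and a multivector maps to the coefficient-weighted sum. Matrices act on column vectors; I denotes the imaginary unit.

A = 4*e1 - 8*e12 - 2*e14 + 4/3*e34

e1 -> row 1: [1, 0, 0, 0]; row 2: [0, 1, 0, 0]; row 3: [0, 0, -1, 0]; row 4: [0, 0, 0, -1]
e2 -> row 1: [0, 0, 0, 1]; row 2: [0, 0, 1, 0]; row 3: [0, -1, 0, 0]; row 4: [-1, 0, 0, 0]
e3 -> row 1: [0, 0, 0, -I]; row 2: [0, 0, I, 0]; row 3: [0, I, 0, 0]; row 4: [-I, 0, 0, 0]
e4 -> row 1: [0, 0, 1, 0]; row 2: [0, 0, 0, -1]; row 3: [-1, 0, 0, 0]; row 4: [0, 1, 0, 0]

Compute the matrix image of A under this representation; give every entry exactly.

Bivector images (products of the table entries): rho(e12) = rho(e1)rho(e2) = row 1: [0, 0, 0, 1]; row 2: [0, 0, 1, 0]; row 3: [0, 1, 0, 0]; row 4: [1, 0, 0, 0]; rho(e14) = rho(e1)rho(e4) = row 1: [0, 0, 1, 0]; row 2: [0, 0, 0, -1]; row 3: [1, 0, 0, 0]; row 4: [0, -1, 0, 0]; rho(e34) = rho(e3)rho(e4) = row 1: [0, -I, 0, 0]; row 2: [-I, 0, 0, 0]; row 3: [0, 0, 0, -I]; row 4: [0, 0, -I, 0].
M = (4)*rho(e1) + (-8)*rho(e12) + (-2)*rho(e14) + (4/3)*rho(e34), summed entrywise:
Answer: row 1: [4, -4*I/3, -2, -8]; row 2: [-4*I/3, 4, -8, 2]; row 3: [-2, -8, -4, -4*I/3]; row 4: [-8, 2, -4*I/3, -4]


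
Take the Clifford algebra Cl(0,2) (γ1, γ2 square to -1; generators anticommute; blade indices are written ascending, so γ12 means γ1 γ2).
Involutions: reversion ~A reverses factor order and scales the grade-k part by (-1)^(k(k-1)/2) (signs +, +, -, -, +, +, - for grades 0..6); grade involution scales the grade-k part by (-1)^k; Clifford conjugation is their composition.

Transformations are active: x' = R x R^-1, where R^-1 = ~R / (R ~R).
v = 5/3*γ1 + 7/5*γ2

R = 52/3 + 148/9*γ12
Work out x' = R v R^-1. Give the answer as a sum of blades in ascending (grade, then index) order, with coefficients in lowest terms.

~R = 52/3 - 148/9*γ12, and R ~R = 46240/81, so R^-1 = ~R / (46240/81).
R v = 88/15*γ1 + 6976/135*γ2
Answer: -28403/21675*γ1 + 12557/7225*γ2


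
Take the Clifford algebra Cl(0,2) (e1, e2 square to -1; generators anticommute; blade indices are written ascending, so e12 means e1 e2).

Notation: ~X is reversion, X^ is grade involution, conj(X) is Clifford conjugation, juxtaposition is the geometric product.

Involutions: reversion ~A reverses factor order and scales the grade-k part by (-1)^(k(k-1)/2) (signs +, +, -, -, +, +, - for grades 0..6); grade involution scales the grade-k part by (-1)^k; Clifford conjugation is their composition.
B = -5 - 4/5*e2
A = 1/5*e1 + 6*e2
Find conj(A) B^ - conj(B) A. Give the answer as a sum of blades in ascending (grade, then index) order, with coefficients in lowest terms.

first term: 24/5 + e1 + 30*e2 - 4/25*e12
second term: -24/5 - e1 - 30*e2 - 4/25*e12
Answer: 48/5 + 2*e1 + 60*e2


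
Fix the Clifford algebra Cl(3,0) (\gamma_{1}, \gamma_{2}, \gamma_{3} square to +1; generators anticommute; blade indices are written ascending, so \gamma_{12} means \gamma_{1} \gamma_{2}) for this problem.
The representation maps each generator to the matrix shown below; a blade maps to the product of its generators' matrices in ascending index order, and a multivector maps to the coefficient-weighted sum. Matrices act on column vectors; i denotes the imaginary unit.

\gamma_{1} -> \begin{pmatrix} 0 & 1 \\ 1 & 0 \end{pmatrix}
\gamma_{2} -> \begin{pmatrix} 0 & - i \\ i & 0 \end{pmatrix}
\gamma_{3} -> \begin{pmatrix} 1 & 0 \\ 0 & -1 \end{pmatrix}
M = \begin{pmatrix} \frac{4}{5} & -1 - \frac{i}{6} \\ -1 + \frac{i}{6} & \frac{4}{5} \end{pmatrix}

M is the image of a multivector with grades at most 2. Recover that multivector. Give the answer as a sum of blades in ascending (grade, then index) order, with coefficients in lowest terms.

Method: 1, rho(\gamma_{1}), rho(\gamma_{2}), rho(\gamma_{3}) form a trace-orthogonal basis of the 2x2 complex matrices (tr(X Y) = 2 if X = Y, else 0), so M = m0*1 + m1*rho(\gamma_{1}) + m2*rho(\gamma_{2}) + m3*rho(\gamma_{3}) with m0 = tr(M)/2 = \frac{4}{5}, m1 = tr(M rho(\gamma_{1}))/2 = -1, m2 = tr(M rho(\gamma_{2}))/2 = \frac{1}{6}, m3 = tr(M rho(\gamma_{3}))/2 = 0.
Multiplying table entries, the bivector images are rho(\gamma_{12}) = i*rho(\gamma_{3}), rho(\gamma_{13}) = -i*rho(\gamma_{2}), rho(\gamma_{23}) = i*rho(\gamma_{1}); with real blade coefficients the real parts of m0..m3 are the coefficients of 1, \gamma_{1}, \gamma_{2}, \gamma_{3} and the imaginary parts give the bivectors (\gamma_{23}: Im m1, \gamma_{13}: -Im m2, \gamma_{12}: Im m3).
Answer: \frac{4}{5} - \gamma_{1} + \frac{1}{6} \gamma_{2}


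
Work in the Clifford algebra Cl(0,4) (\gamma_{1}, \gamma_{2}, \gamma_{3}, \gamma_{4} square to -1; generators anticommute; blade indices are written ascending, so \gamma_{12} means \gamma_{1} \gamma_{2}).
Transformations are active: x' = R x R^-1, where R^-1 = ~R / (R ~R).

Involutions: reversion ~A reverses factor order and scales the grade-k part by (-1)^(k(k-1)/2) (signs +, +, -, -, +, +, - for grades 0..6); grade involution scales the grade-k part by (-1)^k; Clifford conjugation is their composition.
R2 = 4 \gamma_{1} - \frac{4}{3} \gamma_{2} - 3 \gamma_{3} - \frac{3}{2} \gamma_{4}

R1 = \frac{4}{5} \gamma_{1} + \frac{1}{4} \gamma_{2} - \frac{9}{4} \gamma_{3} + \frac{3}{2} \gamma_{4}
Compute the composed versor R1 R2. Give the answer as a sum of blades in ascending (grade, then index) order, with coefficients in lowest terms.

Distribute over the terms of R1 (each basis-blade product reordered to ascending indices, repeated generators contracted through their squares):
(\frac{4}{5} \gamma_{1}) R2 = -\frac{16}{5} - \frac{16}{15} \gamma_{12} - \frac{12}{5} \gamma_{13} - \frac{6}{5} \gamma_{14}
(\frac{1}{4} \gamma_{2}) R2 = \frac{1}{3} - \gamma_{12} - \frac{3}{4} \gamma_{23} - \frac{3}{8} \gamma_{24}
(-\frac{9}{4} \gamma_{3}) R2 = -\frac{27}{4} + 9 \gamma_{13} - 3 \gamma_{23} + \frac{27}{8} \gamma_{34}
(\frac{3}{2} \gamma_{4}) R2 = \frac{9}{4} - 6 \gamma_{14} + 2 \gamma_{24} + \frac{9}{2} \gamma_{34}
Summing the partial products and collecting blades:
Answer: -\frac{221}{30} - \frac{31}{15} \gamma_{12} + \frac{33}{5} \gamma_{13} - \frac{36}{5} \gamma_{14} - \frac{15}{4} \gamma_{23} + \frac{13}{8} \gamma_{24} + \frac{63}{8} \gamma_{34}


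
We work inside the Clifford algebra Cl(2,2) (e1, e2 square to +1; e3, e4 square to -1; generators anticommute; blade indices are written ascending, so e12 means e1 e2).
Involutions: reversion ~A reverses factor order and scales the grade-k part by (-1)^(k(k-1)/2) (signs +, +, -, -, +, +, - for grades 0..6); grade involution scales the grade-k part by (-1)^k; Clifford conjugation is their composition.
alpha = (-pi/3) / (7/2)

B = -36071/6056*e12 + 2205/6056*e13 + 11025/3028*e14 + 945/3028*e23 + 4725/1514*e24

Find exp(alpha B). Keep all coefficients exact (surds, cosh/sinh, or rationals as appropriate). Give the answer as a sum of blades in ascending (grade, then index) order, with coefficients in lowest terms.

B^2 term by term: the squares give (-36071/6056)^2*(e12)^2 + (2205/6056)^2*(e13)^2 + (11025/3028)^2*(e14)^2 + (945/3028)^2*(e23)^2 + (4725/1514)^2*(e24)^2 = 1301117041/36675136*(-1) + 4862025/36675136*(+1) + 121550625/9168784*(+1) + 893025/9168784*(+1) + 22325625/2292196*(+1) = -49/4 (each basis 2-blade squares to minus the product of its generators' squares); cross terms between blades sharing an index anticommute and cancel; the commuting (index-disjoint) pairs give grade-4 terms 2*c*c'*(blade product), which cancel blade by blade — e1234: -10418625/4584392 + 10418625/4584392 = 0 — confirming B is simple. So B^2 = -49/4.
B^2 = -49/4 — circular case — the even/odd split gives cos and sin: l = 7/2, alpha*l = -pi/3, so exp(alpha B) = cos(-pi/3) + (sin(-pi/3)/(7/2))*B = 1/2 + (-sqrt(3)/7)*B.
Answer: 1/2 + 5153*sqrt(3)/6056*e12 - 315*sqrt(3)/6056*e13 - 1575*sqrt(3)/3028*e14 - 135*sqrt(3)/3028*e23 - 675*sqrt(3)/1514*e24


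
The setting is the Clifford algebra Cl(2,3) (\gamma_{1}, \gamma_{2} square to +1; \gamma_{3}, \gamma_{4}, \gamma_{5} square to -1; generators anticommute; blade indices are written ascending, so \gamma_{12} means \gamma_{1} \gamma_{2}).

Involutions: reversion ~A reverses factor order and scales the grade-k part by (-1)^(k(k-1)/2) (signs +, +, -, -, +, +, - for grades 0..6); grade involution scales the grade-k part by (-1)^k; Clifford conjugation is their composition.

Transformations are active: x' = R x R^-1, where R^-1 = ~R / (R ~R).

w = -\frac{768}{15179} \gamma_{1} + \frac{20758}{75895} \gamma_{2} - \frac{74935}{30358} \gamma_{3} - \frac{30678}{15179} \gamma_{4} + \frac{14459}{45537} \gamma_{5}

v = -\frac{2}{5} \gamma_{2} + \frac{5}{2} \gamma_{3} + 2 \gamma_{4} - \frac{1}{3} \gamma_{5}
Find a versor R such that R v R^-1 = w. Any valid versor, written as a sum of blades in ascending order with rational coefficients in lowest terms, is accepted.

Key observation: q(v) = q(w) = -\frac{9181}{900} (sandwiches preserve the norm), so R = v + w = -\frac{768}{15179} \gamma_{1} - \frac{1920}{15179} \gamma_{2} + \frac{480}{15179} \gamma_{3} - \frac{320}{15179} \gamma_{4} - \frac{240}{15179} \gamma_{5} works whenever it is invertible — the component of v along it is kept and (v - w)/2 reverses, sending v to w.
Answer: -\frac{768}{15179} \gamma_{1} - \frac{1920}{15179} \gamma_{2} + \frac{480}{15179} \gamma_{3} - \frac{320}{15179} \gamma_{4} - \frac{240}{15179} \gamma_{5}


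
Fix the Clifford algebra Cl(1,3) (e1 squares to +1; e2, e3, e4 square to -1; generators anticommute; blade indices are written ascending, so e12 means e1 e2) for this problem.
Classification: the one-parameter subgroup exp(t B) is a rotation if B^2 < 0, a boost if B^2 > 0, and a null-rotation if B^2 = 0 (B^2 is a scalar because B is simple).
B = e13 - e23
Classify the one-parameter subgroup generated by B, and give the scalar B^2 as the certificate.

B^2 term by term: the squares give (1)^2*(e13)^2 + (-1)^2*(e23)^2 = 1*(+1) + 1*(-1) = 0 (each basis 2-blade squares to minus the product of its generators' squares); cross terms between blades sharing an index anticommute and cancel. So B^2 = 0.
Answer: null-rotation, certificate B^2 = 0. Check the certificate: B^2 = 0, and that sign is decisive whatever form B takes.


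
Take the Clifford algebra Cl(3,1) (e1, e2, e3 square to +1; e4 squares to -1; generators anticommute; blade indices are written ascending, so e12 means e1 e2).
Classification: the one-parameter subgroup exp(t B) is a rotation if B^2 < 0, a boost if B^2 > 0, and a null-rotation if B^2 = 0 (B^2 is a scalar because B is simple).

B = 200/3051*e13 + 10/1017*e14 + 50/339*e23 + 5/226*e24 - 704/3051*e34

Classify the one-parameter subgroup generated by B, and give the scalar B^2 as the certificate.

B^2 term by term: the squares give (200/3051)^2*(e13)^2 + (10/1017)^2*(e14)^2 + (50/339)^2*(e23)^2 + (5/226)^2*(e24)^2 + (-704/3051)^2*(e34)^2 = 40000/9308601*(-1) + 100/1034289*(+1) + 2500/114921*(-1) + 25/51076*(+1) + 495616/9308601*(+1) = 1/36 (each basis 2-blade squares to minus the product of its generators' squares); cross terms between blades sharing an index anticommute and cancel; the commuting (index-disjoint) pairs give grade-4 terms 2*c*c'*(blade product), which cancel blade by blade — e1234: -1000/344763 + 1000/344763 = 0 — confirming B is simple. So B^2 = 1/36.
Answer: boost, certificate B^2 = 1/36. The class reads off the invariant scalar 1/36 directly.


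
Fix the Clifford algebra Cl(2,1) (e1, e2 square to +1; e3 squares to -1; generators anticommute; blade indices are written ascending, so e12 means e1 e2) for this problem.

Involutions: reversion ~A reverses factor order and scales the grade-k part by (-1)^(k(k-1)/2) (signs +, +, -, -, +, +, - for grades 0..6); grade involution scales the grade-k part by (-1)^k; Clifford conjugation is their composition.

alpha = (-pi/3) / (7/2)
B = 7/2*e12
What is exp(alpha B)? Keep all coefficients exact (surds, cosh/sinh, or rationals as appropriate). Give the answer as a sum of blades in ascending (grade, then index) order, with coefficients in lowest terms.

B^2 = (7/2)^2*(e12)^2 = 49/4*(-1) = -49/4 (a basis 2-blade squares to minus the product of its generators' squares).
B^2 = -49/4 — a negative square means the series sums to a rotation: l = 7/2, alpha*l = -pi/3, so exp(alpha B) = cos(-pi/3) + (sin(-pi/3)/(7/2))*B = 1/2 + (-sqrt(3)/7)*B.
Answer: 1/2 - sqrt(3)/2*e12


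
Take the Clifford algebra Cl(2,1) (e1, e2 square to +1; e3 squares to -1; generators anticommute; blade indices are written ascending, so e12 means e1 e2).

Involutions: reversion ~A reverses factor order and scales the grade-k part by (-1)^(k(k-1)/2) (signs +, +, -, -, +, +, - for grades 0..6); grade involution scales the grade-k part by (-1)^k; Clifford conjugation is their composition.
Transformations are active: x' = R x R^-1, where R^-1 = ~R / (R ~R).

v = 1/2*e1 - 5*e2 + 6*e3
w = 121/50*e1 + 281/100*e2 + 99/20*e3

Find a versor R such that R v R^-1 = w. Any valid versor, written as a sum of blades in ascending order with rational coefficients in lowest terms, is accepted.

Equal squares first: v^2 = w^2 = -43/4. Then v + w = 73/25*e1 - 219/100*e2 + 219/20*e3 is a versor taking v to w, provided it is invertible.
Answer: 73/25*e1 - 219/100*e2 + 219/20*e3


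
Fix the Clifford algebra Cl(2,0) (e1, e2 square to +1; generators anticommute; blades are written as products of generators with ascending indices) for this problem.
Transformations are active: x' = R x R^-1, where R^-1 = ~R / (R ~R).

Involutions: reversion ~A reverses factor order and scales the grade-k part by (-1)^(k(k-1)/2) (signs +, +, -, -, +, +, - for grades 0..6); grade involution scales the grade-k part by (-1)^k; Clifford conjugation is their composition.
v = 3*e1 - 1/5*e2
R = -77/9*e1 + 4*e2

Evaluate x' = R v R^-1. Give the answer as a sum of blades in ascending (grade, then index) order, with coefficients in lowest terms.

~R = -77/9*e1 + 4*e2, and R ~R = 7225/81, so R^-1 = ~R / (7225/81).
R v = -397/15 - 463/45*e1 e2
Answer: 75039/36125*e1 - 78527/36125*e2


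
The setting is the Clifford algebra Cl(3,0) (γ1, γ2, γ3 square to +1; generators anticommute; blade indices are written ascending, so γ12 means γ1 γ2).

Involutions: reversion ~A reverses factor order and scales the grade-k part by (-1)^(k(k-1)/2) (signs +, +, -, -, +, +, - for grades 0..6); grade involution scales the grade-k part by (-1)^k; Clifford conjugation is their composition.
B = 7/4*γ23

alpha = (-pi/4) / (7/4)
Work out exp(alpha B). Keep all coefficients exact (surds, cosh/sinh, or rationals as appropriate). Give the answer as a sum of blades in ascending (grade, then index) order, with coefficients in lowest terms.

B^2 = (7/4)^2*(γ23)^2 = 49/16*(-1) = -49/16 (a basis 2-blade squares to minus the product of its generators' squares).
B^2 = -49/16 — B^2 < 0, so the exponential closes trigonometrically: l = 7/4, alpha*l = -pi/4, so exp(alpha B) = cos(-pi/4) + (sin(-pi/4)/(7/4))*B = sqrt(2)/2 + (-2*sqrt(2)/7)*B.
Answer: sqrt(2)/2 - sqrt(2)/2*γ23


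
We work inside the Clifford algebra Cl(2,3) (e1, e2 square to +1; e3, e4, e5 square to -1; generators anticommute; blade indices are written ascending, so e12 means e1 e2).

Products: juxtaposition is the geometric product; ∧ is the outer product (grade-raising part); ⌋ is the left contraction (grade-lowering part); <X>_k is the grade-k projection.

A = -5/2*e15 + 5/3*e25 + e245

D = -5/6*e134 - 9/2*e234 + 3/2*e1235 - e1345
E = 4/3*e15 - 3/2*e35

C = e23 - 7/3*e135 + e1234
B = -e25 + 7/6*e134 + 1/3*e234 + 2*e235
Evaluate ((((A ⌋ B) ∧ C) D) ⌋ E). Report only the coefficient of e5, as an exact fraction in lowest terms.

step 1: -5/3 - 10/3*e3
step 2: -5/3*e23 + 35/9*e135 - 5/3*e1234
step 3: -15/2*e1 - 40/9*e2 + 65/18*e4 - 5/2*e15 + 5/3*e25 + 155/27*e45 - 25/18*e124 + 95/6*e1245
step 4: -10/3 - 10*e5
Answer: -10


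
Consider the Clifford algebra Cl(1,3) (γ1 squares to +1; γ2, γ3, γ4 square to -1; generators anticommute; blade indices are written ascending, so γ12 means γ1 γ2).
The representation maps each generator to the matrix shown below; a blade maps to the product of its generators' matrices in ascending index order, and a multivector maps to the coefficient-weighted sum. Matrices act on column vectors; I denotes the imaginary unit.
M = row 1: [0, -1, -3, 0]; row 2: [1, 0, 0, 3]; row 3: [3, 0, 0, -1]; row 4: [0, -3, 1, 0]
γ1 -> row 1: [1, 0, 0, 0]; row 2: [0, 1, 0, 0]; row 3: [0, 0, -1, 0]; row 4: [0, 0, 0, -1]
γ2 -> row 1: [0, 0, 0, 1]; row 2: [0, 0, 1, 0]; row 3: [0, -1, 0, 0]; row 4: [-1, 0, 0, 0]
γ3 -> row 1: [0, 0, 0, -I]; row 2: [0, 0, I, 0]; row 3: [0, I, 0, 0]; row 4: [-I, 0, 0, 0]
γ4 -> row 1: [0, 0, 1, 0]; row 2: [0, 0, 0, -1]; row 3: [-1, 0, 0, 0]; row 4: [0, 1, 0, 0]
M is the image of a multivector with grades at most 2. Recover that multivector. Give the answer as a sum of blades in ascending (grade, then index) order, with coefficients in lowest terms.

Method: the blade images are trace-orthogonal — tr(rho(e_A) rho(e_B)^-1) = 4 if A = B and 0 otherwise — and rho(e_A)^-1 = (e_A)^2 * rho(e_A) with (e_A)^2 = +1 or -1, so the coefficient of e_A in the preimage is (e_A)^2 * tr(M rho(e_A))/4.
Nonzero projections over blades of grade <= 2: γ4: (γ4)^2 = -1, tr(M rho(γ4)) = 12, coefficient -3; γ24: (γ24)^2 = -1, tr(M rho(γ24)) = 4, coefficient -1. Every other blade of grade <= 2 projects to 0.
Answer: -3*γ4 - γ24


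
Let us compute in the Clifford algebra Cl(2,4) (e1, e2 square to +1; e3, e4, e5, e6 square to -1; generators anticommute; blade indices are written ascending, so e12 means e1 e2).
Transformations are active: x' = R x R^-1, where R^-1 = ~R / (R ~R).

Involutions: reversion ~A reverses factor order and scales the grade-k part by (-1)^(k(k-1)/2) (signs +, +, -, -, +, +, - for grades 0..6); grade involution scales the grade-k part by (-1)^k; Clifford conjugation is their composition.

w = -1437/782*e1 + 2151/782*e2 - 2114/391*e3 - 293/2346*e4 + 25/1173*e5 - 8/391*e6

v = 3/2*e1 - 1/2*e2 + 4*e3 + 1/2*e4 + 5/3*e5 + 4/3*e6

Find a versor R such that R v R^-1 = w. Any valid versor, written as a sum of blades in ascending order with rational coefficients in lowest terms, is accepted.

Sketch: the shared square -659/36 makes R = v + w = -132/391*e1 + 880/391*e2 - 550/391*e3 + 440/1173*e4 + 660/391*e5 + 1540/1173*e6 the natural versor; its sandwich fixes that direction, negates (v - w)/2, and sends v to w.
Answer: -132/391*e1 + 880/391*e2 - 550/391*e3 + 440/1173*e4 + 660/391*e5 + 1540/1173*e6


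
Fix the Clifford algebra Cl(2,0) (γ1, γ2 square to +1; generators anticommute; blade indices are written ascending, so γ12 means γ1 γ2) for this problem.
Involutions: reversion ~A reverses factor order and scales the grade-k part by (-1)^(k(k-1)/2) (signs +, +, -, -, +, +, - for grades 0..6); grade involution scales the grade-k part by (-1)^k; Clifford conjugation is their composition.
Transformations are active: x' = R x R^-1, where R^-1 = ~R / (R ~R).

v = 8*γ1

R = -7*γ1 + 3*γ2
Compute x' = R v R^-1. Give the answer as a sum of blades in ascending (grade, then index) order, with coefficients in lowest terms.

~R = -7*γ1 + 3*γ2, and R ~R = 58, so R^-1 = ~R / (58).
R v = -56 - 24*γ12
Answer: 160/29*γ1 - 168/29*γ2


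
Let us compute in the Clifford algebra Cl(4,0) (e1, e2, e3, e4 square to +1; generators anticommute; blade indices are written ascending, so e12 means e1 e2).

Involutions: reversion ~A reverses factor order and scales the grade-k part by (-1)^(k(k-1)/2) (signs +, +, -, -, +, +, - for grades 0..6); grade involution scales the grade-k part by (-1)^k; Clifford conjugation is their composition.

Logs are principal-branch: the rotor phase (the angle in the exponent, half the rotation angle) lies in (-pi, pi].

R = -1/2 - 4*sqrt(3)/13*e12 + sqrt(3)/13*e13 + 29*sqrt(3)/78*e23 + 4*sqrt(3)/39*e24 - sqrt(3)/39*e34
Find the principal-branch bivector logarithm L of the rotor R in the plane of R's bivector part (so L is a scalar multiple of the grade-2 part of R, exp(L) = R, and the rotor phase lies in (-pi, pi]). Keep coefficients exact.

The scalar part of R is -1/2, which fixes the principal-branch rotor phase; the unit plane is then the bivector part divided by the sine of that phase, and L is that plane scaled by the phase.
Concretely: cos(phase) = -1/2 gives phase = ±2*pi/3, and since phase/sin(phase) is even the sign is immaterial: L = (phase/sin(phase)) * <R>_2 = (4*sqrt(3)*pi/9) * <R>_2.
Answer: -16*pi/39*e12 + 4*pi/39*e13 + 58*pi/117*e23 + 16*pi/117*e24 - 4*pi/117*e34


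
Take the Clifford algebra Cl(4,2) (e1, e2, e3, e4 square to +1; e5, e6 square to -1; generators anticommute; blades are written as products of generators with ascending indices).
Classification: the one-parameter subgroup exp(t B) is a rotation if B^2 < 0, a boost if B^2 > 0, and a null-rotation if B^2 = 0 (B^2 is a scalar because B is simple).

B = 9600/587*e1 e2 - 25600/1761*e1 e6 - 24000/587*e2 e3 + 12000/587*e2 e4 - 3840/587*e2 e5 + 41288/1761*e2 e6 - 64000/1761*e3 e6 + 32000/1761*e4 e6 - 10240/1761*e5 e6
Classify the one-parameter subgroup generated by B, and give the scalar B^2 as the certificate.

B^2 term by term: the squares give (9600/587)^2*(e1 e2)^2 + (-25600/1761)^2*(e1 e6)^2 + (-24000/587)^2*(e2 e3)^2 + (12000/587)^2*(e2 e4)^2 + (-3840/587)^2*(e2 e5)^2 + (41288/1761)^2*(e2 e6)^2 + (-64000/1761)^2*(e3 e6)^2 + (32000/1761)^2*(e4 e6)^2 + (-10240/1761)^2*(e5 e6)^2 = 92160000/344569*(-1) + 655360000/3101121*(+1) + 576000000/344569*(-1) + 144000000/344569*(-1) + 14745600/344569*(+1) + 1704698944/3101121*(+1) + 4096000000/3101121*(+1) + 1024000000/3101121*(+1) + 104857600/3101121*(-1) = 64 (each basis 2-blade squares to minus the product of its generators' squares); cross terms between blades sharing an index anticommute and cancel; the commuting (index-disjoint) pairs give grade-4 terms 2*c*c'*(blade product), which cancel blade by blade — e1 e2 e3 e6: -409600000/344569 + 409600000/344569 = 0; e1 e2 e4 e6: 204800000/344569 - 204800000/344569 = 0; e1 e2 e5 e6: -65536000/344569 + 65536000/344569 = 0; e2 e3 e4 e6: -512000000/344569 + 512000000/344569 = 0; e2 e3 e5 e6: 163840000/344569 - 163840000/344569 = 0; e2 e4 e5 e6: -81920000/344569 + 81920000/344569 = 0 — confirming B is simple. So B^2 = 64.
Answer: boost, certificate B^2 = 64. Certificate logic: 64 is a conjugation-invariant scalar, so its sign fixes rotation versus boost versus null-rotation outright.


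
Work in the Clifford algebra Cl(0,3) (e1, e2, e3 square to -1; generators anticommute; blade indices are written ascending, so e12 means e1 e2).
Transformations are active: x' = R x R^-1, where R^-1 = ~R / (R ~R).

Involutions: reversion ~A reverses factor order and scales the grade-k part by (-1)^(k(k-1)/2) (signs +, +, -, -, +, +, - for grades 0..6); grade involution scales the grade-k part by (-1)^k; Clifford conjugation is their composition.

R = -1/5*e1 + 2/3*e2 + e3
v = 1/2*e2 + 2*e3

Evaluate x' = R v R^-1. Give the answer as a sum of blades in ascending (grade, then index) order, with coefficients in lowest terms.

~R = -1/5*e1 + 2/3*e2 + e3, and R ~R = -334/225, so R^-1 = ~R / (-334/225).
R v = -7/3 - 1/10*e12 - 2/5*e13 + 5/6*e23
Answer: -105/167*e1 + 533/334*e2 + 191/167*e3


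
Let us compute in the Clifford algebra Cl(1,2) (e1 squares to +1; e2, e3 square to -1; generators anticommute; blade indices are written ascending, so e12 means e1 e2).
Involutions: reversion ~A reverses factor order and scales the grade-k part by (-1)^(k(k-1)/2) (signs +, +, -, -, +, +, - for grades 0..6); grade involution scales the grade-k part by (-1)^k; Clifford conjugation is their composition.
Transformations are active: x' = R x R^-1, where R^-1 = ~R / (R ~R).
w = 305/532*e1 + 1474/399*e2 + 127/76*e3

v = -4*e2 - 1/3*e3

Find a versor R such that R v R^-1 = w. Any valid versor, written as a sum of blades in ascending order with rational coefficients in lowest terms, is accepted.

A norm check does it: q(v) = q(w) = -145/9, hence R = v + w = 305/532*e1 - 122/399*e2 + 305/228*e3 realises the map — parallel part kept, (v - w)/2 negated, v carried to w.
Answer: 305/532*e1 - 122/399*e2 + 305/228*e3


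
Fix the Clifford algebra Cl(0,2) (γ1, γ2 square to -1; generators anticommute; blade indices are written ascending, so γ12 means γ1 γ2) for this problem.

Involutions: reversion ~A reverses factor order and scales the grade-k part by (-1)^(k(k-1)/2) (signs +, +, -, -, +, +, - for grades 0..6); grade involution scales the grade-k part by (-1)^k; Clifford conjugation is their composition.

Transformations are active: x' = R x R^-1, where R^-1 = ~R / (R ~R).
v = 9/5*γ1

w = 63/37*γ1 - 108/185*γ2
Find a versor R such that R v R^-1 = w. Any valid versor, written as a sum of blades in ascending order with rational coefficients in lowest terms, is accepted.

Construction: equal norms (both -81/25) license R = v + w = 648/185*γ1 - 108/185*γ2 — nothing changes along that direction, while (v - w)/2 changes sign, so v maps onto w.
Answer: 648/185*γ1 - 108/185*γ2


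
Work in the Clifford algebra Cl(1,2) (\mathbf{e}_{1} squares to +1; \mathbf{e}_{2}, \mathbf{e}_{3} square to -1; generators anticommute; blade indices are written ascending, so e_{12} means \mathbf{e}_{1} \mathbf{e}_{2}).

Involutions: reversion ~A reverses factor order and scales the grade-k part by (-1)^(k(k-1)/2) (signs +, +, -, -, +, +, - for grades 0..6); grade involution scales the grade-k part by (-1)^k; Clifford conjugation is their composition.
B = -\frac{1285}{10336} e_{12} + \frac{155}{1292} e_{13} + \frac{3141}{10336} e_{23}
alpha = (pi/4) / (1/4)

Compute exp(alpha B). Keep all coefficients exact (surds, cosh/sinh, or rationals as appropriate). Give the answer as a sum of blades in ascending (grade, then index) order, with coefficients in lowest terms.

B^2 term by term: the squares give (-\frac{1285}{10336})^2*(e_{12})^2 + (\frac{155}{1292})^2*(e_{13})^2 + (\frac{3141}{10336})^2*(e_{23})^2 = \frac{1651225}{106832896}*(+1) + \frac{24025}{1669264}*(+1) + \frac{9865881}{106832896}*(-1) = -\frac{1}{16} (each basis 2-blade squares to minus the product of its generators' squares); cross terms between blades sharing an index anticommute and cancel. So B^2 = -\frac{1}{16}.
B^2 = -\frac{1}{16} — the negative square puts this in the circular regime; l = \frac{1}{4}, alpha*l = \frac{\pi}{4}, so exp(alpha B) = cos(\frac{\pi}{4}) + (sin(\frac{\pi}{4})/(\frac{1}{4}))*B = \frac{\sqrt{2}}{2} + (2 \sqrt{2})*B.
Answer: \frac{\sqrt{2}}{2} - \frac{1285 \sqrt{2}}{5168} e_{12} + \frac{155 \sqrt{2}}{646} e_{13} + \frac{3141 \sqrt{2}}{5168} e_{23}
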